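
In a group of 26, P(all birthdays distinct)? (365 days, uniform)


P(all different) = Π(365-i)/365 for i=0..25
= (365/365)×(364/365)×...×(340/365)
= 0.401759

P ≈ 0.4018 ≈ 40.18%


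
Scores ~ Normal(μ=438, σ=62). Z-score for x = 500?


z = (x - μ)/σ = (500 - 438)/62 = 1.0

z = 1.0


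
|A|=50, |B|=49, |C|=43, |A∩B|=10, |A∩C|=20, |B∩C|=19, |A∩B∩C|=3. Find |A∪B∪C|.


|A∪B∪C| = 50+49+43-10-20-19+3 = 96

|A∪B∪C| = 96


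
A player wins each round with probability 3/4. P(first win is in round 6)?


Geometric: P(X=6) = (1-p)^(k-1)×p = (1/4)^5×3/4 = 3/4096

P(X=6) = 3/4096 ≈ 0.07%


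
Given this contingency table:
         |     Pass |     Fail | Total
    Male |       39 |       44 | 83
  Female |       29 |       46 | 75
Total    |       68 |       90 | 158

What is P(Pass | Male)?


P(Pass | Male) = 39/(39+44) = 39/83

P(Pass|Male) = 39/83 ≈ 46.99%


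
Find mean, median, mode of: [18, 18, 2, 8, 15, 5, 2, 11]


Sorted: [2, 2, 5, 8, 11, 15, 18, 18]
Mean = 79/8
Median = 19/2
Freq: {18: 2, 2: 2, 8: 1, 15: 1, 5: 1, 11: 1}
Mode: [2, 18]

Mean=79/8, Median=19/2, Mode=[2, 18]


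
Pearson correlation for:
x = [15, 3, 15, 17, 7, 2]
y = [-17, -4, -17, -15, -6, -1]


n=6, Σx=59, Σy=-60, Σxy=-821, Σx²=801, Σy²=856
r = (6×(-821) - 59×(-60))/√((6×801 - 59²)(6×856 - (-60)²))
= -1386/√(1325×1536) = -1386/√2035200 ≈ -1386/1426.6044 ≈ -0.9715

r ≈ -0.9715


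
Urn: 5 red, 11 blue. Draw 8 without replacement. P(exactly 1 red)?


Hypergeometric: C(5,1)×C(11,7)/C(16,8)
= 5×330/12870 = 5/39

P(X=1) = 5/39 ≈ 12.82%


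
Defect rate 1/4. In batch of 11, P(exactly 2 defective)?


Binomial: P(X=2) = C(11,2)×p^2×(1-p)^9
= 55 × 1/16 × 19683/262144 = 1082565/4194304

P(X=2) = 1082565/4194304 ≈ 25.81%


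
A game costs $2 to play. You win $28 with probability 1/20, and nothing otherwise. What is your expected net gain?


E[gain] = (28-2)×1/20 + (-2)×19/20
= 13/10 - 19/10 = -3/5

Expected net gain = $-3/5 ≈ $-0.60


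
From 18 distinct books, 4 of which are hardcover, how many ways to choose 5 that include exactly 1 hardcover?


Choose 1 of the 4 hardcovers and 4 of the other 14 books:
C(4,1)×C(14,4) = 4×1001 = 4004

4004


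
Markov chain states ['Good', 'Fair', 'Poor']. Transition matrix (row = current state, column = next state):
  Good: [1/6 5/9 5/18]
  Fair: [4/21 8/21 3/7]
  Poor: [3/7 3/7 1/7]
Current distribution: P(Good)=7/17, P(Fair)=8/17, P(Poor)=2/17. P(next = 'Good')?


P(next=Good) = Σᵢ P(now=i)×P(i→Good)
= 7/17×1/6 + 8/17×4/21 + 2/17×3/7
= 7/102 + 32/357 + 6/119 = 149/714

P = 149/714 ≈ 0.2087


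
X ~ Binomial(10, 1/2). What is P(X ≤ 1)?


P(X ≤ 1) = Σ P(X=i) for i=0..1
P(X=0) = 1/1024
P(X=1) = 5/512
Sum = 11/1024

P(X ≤ 1) = 11/1024 ≈ 1.07%


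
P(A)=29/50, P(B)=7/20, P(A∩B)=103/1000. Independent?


P(A)×P(B) = 203/1000
P(A∩B) = 103/1000
Not equal → NOT independent

No, not independent


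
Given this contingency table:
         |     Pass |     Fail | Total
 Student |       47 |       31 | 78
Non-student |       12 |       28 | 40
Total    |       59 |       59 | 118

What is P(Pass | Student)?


P(Pass | Student) = 47/(47+31) = 47/78

P(Pass|Student) = 47/78 ≈ 60.26%


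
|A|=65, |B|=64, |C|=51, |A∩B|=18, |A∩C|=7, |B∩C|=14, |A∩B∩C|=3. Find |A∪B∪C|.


|A∪B∪C| = 65+64+51-18-7-14+3 = 144

|A∪B∪C| = 144


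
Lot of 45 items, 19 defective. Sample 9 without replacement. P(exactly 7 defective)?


Hypergeometric: C(19,7)×C(26,2)/C(45,9)
= 50388×325/886163135 = 13260/717541

P(X=7) = 13260/717541 ≈ 1.85%


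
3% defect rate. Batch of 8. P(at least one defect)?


P(all good) = (97/100)^8 = 7837433594376961/10000000000000000
P(≥1 defect) = 2162566405623039/10000000000000000

P = 2162566405623039/10000000000000000 ≈ 21.63%


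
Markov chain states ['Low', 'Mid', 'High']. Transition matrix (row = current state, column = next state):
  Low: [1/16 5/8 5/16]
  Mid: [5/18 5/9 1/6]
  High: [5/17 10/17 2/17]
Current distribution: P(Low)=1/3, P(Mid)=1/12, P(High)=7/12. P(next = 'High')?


P(next=High) = Σᵢ P(now=i)×P(i→High)
= 1/3×5/16 + 1/12×1/6 + 7/12×2/17
= 5/48 + 1/72 + 7/102 = 457/2448

P = 457/2448 ≈ 0.1867


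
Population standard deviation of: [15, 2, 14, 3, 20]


Mean = 54/5
  (15-54/5)²=441/25
  (2-54/5)²=1936/25
  (14-54/5)²=256/25
  (3-54/5)²=1521/25
  (20-54/5)²=2116/25
Σ(x-μ)² = 1254/5
σ² = (1254/5)/5 = 1254/25

σ = √(1254/25) ≈ 7.0824


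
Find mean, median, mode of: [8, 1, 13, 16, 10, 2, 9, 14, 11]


Sorted: [1, 2, 8, 9, 10, 11, 13, 14, 16]
Mean = 84/9 = 28/3
Median = 10
Freq: {8: 1, 1: 1, 13: 1, 16: 1, 10: 1, 2: 1, 9: 1, 14: 1, 11: 1}
Mode: No mode

Mean=28/3, Median=10, Mode=No mode


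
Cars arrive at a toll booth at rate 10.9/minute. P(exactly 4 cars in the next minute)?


Poisson(λ=10.9): P(X=4) = e^(-λ)×λ^k/k!
= e^(-10.9) × 10.9^4 / 4!
≈ 1.8458234e-05 × 14115.8161 / 24 ≈ 0.010856

P(X=4) ≈ 0.010856 ≈ 1.09%


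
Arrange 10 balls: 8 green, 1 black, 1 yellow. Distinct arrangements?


10!/(8!×1!×1!) = 90

90


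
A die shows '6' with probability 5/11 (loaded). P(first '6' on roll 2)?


Geometric: P(X=2) = (1-p)^(k-1)×p = (6/11)^1×5/11 = 30/121

P(X=2) = 30/121 ≈ 24.79%


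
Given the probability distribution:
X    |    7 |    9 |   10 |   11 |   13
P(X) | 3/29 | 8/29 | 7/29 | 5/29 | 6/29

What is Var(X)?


E[X] = 296/29
E[X²] = 3114/29
Var(X) = E[X²] - (E[X])² = 3114/29 - 87616/841 = 2690/841

Var(X) = 2690/841 ≈ 3.1986


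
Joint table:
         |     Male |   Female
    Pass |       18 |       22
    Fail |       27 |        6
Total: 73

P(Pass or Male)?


P(Pass∨Male) = P(Pass) + P(Male) - P(Pass∧Male)
= (40 + 45 - 18)/73 = 67/73

P = 67/73 ≈ 91.78%


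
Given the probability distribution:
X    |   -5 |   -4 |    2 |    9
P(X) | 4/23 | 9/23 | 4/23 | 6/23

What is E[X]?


E[X] = Σ x·P(X=x)
= (-5)×(4/23) + (-4)×(9/23) + (2)×(4/23) + (9)×(6/23)
= 6/23

E[X] = 6/23


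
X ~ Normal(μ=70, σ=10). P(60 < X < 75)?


z₁=(60-70)/10=-1.0, z₂=(75-70)/10=0.5
P = Φ(0.5) - Φ(-1.0) = 0.691462 - 0.158655 = 0.532807 ≈ 0.5328

P(60 < X < 75) ≈ 0.5328


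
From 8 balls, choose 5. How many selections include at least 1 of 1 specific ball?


Complement: C(8,5) - C(7,5) = 56 - 21 = 35

35


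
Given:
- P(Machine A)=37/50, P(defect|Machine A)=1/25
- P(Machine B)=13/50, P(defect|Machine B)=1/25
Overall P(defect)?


P(B) = Σ P(B|Aᵢ)×P(Aᵢ)
  1/25×37/50 = 37/1250
  1/25×13/50 = 13/1250
Sum = 1/25

P(defect) = 1/25 ≈ 4.00%


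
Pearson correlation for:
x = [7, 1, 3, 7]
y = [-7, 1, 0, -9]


n=4, Σx=18, Σy=-15, Σxy=-111, Σx²=108, Σy²=131
r = (4×(-111) - 18×(-15))/√((4×108 - 18²)(4×131 - (-15)²))
= -174/√(108×299) = -174/√32292 ≈ -174/179.6997 ≈ -0.9683

r ≈ -0.9683


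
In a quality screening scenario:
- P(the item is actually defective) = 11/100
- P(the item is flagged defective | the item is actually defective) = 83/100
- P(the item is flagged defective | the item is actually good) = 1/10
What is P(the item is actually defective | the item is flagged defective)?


Using Bayes' theorem:
P(A|B) = P(B|A)·P(A) / P(B)

P(the item is flagged defective) = 83/100 × 11/100 + 1/10 × 89/100
= 913/10000 + 89/1000 = 1803/10000

P(the item is actually defective|the item is flagged defective) = (913/10000) / (1803/10000) = 913/1803

P(the item is actually defective|the item is flagged defective) = 913/1803 ≈ 50.64%


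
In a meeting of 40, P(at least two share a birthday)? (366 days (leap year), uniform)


P(all different) = Π(366-i)/366 for i=0..39
= 0.109455
P(match) = 1 - 0.109455 = 0.890545

P ≈ 0.8905 ≈ 89.05%


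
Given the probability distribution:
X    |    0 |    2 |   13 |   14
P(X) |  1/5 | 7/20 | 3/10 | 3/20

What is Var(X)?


E[X] = 67/10
E[X²] = 163/2
Var(X) = E[X²] - (E[X])² = 163/2 - 4489/100 = 3661/100

Var(X) = 3661/100 ≈ 36.6100


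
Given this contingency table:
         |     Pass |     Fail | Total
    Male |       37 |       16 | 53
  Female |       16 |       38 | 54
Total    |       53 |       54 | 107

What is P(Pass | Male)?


P(Pass | Male) = 37/(37+16) = 37/53

P(Pass|Male) = 37/53 ≈ 69.81%


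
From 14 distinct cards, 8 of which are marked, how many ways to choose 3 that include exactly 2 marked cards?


Choose 2 of the 8 marked cards and 1 of the other 6 cards:
C(8,2)×C(6,1) = 28×6 = 168

168


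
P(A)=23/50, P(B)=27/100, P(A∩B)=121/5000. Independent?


P(A)×P(B) = 621/5000
P(A∩B) = 121/5000
Not equal → NOT independent

No, not independent


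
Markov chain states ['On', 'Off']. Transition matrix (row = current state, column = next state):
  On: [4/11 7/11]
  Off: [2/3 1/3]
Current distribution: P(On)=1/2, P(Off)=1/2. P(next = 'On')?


P(next=On) = Σᵢ P(now=i)×P(i→On)
= 1/2×4/11 + 1/2×2/3
= 2/11 + 1/3 = 17/33

P = 17/33 ≈ 0.5152


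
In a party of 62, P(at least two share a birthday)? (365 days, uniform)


P(all different) = Π(365-i)/365 for i=0..61
= 0.004090
P(match) = 1 - 0.004090 = 0.995910

P ≈ 0.9959 ≈ 99.59%


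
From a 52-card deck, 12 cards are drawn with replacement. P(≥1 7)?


P(not a 7) = 48/52 = 12/13
P(none in 12 draws) = (12/13)^12 = 8916100448256/23298085122481
P(≥1 7) = 1 - 8916100448256/23298085122481 = 14381984674225/23298085122481

P = 14381984674225/23298085122481 ≈ 61.73%


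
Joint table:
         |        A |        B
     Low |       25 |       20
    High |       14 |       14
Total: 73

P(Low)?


P(Low) = (25+20)/73 = 45/73

P(Low) = 45/73 ≈ 61.64%


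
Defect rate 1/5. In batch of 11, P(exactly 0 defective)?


Binomial: P(X=0) = C(11,0)×p^0×(1-p)^11
= 1 × 1 × 4194304/48828125 = 4194304/48828125

P(X=0) = 4194304/48828125 ≈ 8.59%


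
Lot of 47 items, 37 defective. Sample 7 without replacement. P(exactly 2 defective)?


Hypergeometric: C(37,2)×C(10,5)/C(47,7)
= 666×252/62891499 = 55944/20963833

P(X=2) = 55944/20963833 ≈ 0.27%


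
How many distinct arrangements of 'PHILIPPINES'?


Letters: 11, freq: {'P': 3, 'H': 1, 'I': 3, 'L': 1, 'N': 1, 'E': 1, 'S': 1}
11!/(3!×1!×3!×1!×1!×1!×1!) = 39916800/36 = 1108800

1108800


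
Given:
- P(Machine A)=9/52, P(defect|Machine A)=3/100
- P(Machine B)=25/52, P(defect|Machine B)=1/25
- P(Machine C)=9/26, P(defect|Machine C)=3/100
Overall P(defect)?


P(B) = Σ P(B|Aᵢ)×P(Aᵢ)
  3/100×9/52 = 27/5200
  1/25×25/52 = 1/52
  3/100×9/26 = 27/2600
Sum = 181/5200

P(defect) = 181/5200 ≈ 3.48%


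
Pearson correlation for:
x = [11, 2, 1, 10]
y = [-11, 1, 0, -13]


n=4, Σx=24, Σy=-23, Σxy=-249, Σx²=226, Σy²=291
r = (4×(-249) - 24×(-23))/√((4×226 - 24²)(4×291 - (-23)²))
= -444/√(328×635) = -444/√208280 ≈ -444/456.3770 ≈ -0.9729

r ≈ -0.9729


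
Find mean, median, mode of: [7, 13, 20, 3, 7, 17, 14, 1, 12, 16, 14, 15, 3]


Sorted: [1, 3, 3, 7, 7, 12, 13, 14, 14, 15, 16, 17, 20]
Mean = 142/13
Median = 13
Freq: {7: 2, 13: 1, 20: 1, 3: 2, 17: 1, 14: 2, 1: 1, 12: 1, 16: 1, 15: 1}
Mode: [3, 7, 14]

Mean=142/13, Median=13, Mode=[3, 7, 14]


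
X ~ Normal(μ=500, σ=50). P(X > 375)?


z = (375-500)/50 = -2.5
P(X > 375) = 1 - P(Z ≤ -2.5) = 1 - 0.0062 = 0.9938

P(X > 375) ≈ 0.9938


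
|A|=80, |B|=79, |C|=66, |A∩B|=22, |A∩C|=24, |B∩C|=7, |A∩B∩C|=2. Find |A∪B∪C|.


|A∪B∪C| = 80+79+66-22-24-7+2 = 174

|A∪B∪C| = 174


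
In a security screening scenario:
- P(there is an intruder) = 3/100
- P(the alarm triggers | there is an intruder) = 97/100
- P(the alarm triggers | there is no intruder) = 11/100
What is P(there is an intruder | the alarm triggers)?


Using Bayes' theorem:
P(A|B) = P(B|A)·P(A) / P(B)

P(the alarm triggers) = 97/100 × 3/100 + 11/100 × 97/100
= 291/10000 + 1067/10000 = 679/5000

P(there is an intruder|the alarm triggers) = (291/10000) / (679/5000) = 3/14

P(there is an intruder|the alarm triggers) = 3/14 ≈ 21.43%


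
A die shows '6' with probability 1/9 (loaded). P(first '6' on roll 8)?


Geometric: P(X=8) = (1-p)^(k-1)×p = (8/9)^7×1/9 = 2097152/43046721

P(X=8) = 2097152/43046721 ≈ 4.87%


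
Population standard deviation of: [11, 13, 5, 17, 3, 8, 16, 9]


Mean = 82/8 = 41/4
  (11-41/4)²=9/16
  (13-41/4)²=121/16
  (5-41/4)²=441/16
  (17-41/4)²=729/16
  (3-41/4)²=841/16
  (8-41/4)²=81/16
  (16-41/4)²=529/16
  (9-41/4)²=25/16
Σ(x-μ)² = 347/2
σ² = (347/2)/8 = 347/16

σ = √(347/16) ≈ 4.6570


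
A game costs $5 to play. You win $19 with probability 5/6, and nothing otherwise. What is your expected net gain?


E[gain] = (19-5)×5/6 + (-5)×1/6
= 35/3 - 5/6 = 65/6

Expected net gain = $65/6 ≈ $10.83


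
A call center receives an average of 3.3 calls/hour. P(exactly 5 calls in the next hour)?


Poisson(λ=3.3): P(X=5) = e^(-λ)×λ^k/k!
= e^(-3.3) × 3.3^5 / 5!
≈ 0.0368831674 × 391.35393 / 120 ≈ 0.120286

P(X=5) ≈ 0.120286 ≈ 12.03%


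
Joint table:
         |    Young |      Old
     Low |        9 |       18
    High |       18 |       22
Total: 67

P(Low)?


P(Low) = (9+18)/67 = 27/67

P(Low) = 27/67 ≈ 40.30%


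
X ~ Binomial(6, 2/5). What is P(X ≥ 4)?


P(X ≥ 4) = Σ P(X=i) for i=4..6
P(X=4) = 432/3125
P(X=5) = 576/15625
P(X=6) = 64/15625
Sum = 112/625

P(X ≥ 4) = 112/625 ≈ 17.92%


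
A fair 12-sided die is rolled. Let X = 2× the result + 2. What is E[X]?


E[die] = (1+12)/2 = 13/2
E[X] = 2×13/2 + 2 = 15

E[X] = 15


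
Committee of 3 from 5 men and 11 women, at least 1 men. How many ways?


Count by #men:
  1M,2W: C(5,1)×C(11,2)=275
  2M,1W: C(5,2)×C(11,1)=110
  3M,0W: C(5,3)×C(11,0)=10
Total = 395

395


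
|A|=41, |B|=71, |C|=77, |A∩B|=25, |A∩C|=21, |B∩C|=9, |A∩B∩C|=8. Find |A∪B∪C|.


|A∪B∪C| = 41+71+77-25-21-9+8 = 142

|A∪B∪C| = 142


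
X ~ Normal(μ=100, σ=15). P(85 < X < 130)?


z₁=(85-100)/15=-1.0, z₂=(130-100)/15=2.0
P = Φ(2.0) - Φ(-1.0) = 0.977250 - 0.158655 = 0.818595 ≈ 0.8186

P(85 < X < 130) ≈ 0.8186


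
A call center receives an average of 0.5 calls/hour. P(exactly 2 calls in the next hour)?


Poisson(λ=0.5): P(X=2) = e^(-λ)×λ^k/k!
= e^(-0.5) × 0.5^2 / 2!
≈ 0.6065306597 × 0.25 / 2 ≈ 0.075816

P(X=2) ≈ 0.075816 ≈ 7.58%


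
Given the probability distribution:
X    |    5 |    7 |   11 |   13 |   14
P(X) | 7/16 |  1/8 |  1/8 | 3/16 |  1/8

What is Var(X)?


E[X] = 69/8
E[X²] = 707/8
Var(X) = E[X²] - (E[X])² = 707/8 - 4761/64 = 895/64

Var(X) = 895/64 ≈ 13.9844


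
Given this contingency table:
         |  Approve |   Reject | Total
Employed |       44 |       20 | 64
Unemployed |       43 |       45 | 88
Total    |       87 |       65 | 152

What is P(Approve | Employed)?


P(Approve | Employed) = 44/(44+20) = 44/64 = 11/16

P(Approve|Employed) = 11/16 ≈ 68.75%


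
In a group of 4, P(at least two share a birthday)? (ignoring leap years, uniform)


P(all different) = Π(365-i)/365 for i=0..3
= 0.983644
P(match) = 1 - 0.983644 = 0.016356

P ≈ 0.0164 ≈ 1.64%


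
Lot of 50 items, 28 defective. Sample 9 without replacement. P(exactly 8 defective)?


Hypergeometric: C(28,8)×C(22,1)/C(50,9)
= 3108105×22/2505433700 = 3861/141470

P(X=8) = 3861/141470 ≈ 2.73%


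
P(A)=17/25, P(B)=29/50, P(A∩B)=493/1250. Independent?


P(A)×P(B) = 493/1250
P(A∩B) = 493/1250
Equal ✓ → Independent

Yes, independent


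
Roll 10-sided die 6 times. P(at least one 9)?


P(no 9)^6 = (9/10)^6 = 531441/1000000
P(≥1) = 1 - 531441/1000000 = 468559/1000000

P = 468559/1000000 ≈ 46.86%


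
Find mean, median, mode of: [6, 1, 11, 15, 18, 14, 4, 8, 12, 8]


Sorted: [1, 4, 6, 8, 8, 11, 12, 14, 15, 18]
Mean = 97/10
Median = 19/2
Freq: {6: 1, 1: 1, 11: 1, 15: 1, 18: 1, 14: 1, 4: 1, 8: 2, 12: 1}
Mode: [8]

Mean=97/10, Median=19/2, Mode=8


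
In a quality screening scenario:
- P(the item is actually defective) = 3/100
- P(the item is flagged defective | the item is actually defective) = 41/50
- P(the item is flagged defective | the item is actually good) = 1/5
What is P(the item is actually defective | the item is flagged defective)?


Using Bayes' theorem:
P(A|B) = P(B|A)·P(A) / P(B)

P(the item is flagged defective) = 41/50 × 3/100 + 1/5 × 97/100
= 123/5000 + 97/500 = 1093/5000

P(the item is actually defective|the item is flagged defective) = (123/5000) / (1093/5000) = 123/1093

P(the item is actually defective|the item is flagged defective) = 123/1093 ≈ 11.25%


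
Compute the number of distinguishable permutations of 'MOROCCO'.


Letters: 7, freq: {'M': 1, 'O': 3, 'R': 1, 'C': 2}
7!/(1!×3!×1!×2!) = 5040/12 = 420

420


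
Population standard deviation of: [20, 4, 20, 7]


Mean = 51/4
  (20-51/4)²=841/16
  (4-51/4)²=1225/16
  (20-51/4)²=841/16
  (7-51/4)²=529/16
Σ(x-μ)² = 859/4
σ² = (859/4)/4 = 859/16

σ = √(859/16) ≈ 7.3272


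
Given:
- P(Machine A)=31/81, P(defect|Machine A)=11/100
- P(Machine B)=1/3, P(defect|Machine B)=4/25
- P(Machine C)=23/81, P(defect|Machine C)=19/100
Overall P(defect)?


P(B) = Σ P(B|Aᵢ)×P(Aᵢ)
  11/100×31/81 = 341/8100
  4/25×1/3 = 4/75
  19/100×23/81 = 437/8100
Sum = 121/810

P(defect) = 121/810 ≈ 14.94%


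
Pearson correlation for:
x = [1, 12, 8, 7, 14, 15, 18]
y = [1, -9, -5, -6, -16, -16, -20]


n=7, Σx=75, Σy=-71, Σxy=-1013, Σx²=1003, Σy²=1055
r = (7×(-1013) - 75×(-71))/√((7×1003 - 75²)(7×1055 - (-71)²))
= -1766/√(1396×2344) = -1766/√3272224 ≈ -1766/1808.9290 ≈ -0.9763

r ≈ -0.9763


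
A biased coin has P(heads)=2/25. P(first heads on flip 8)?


Geometric: P(X=8) = (1-p)^(k-1)×p = (23/25)^7×2/25 = 6809650894/152587890625

P(X=8) = 6809650894/152587890625 ≈ 4.46%


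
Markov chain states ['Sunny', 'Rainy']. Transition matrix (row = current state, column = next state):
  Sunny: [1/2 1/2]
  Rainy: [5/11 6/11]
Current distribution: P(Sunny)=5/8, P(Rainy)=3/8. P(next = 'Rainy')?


P(next=Rainy) = Σᵢ P(now=i)×P(i→Rainy)
= 5/8×1/2 + 3/8×6/11
= 5/16 + 9/44 = 91/176

P = 91/176 ≈ 0.5170


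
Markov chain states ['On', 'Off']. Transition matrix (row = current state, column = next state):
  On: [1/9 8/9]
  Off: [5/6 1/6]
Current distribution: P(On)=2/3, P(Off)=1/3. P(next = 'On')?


P(next=On) = Σᵢ P(now=i)×P(i→On)
= 2/3×1/9 + 1/3×5/6
= 2/27 + 5/18 = 19/54

P = 19/54 ≈ 0.3519


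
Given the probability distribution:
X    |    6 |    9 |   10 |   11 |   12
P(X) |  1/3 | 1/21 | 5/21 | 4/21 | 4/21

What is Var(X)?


E[X] = 193/21
E[X²] = 631/7
Var(X) = E[X²] - (E[X])² = 631/7 - 37249/441 = 2504/441

Var(X) = 2504/441 ≈ 5.6780


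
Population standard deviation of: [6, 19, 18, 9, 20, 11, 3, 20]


Mean = 106/8 = 53/4
  (6-53/4)²=841/16
  (19-53/4)²=529/16
  (18-53/4)²=361/16
  (9-53/4)²=289/16
  (20-53/4)²=729/16
  (11-53/4)²=81/16
  (3-53/4)²=1681/16
  (20-53/4)²=729/16
Σ(x-μ)² = 655/2
σ² = (655/2)/8 = 655/16

σ = √(655/16) ≈ 6.3982


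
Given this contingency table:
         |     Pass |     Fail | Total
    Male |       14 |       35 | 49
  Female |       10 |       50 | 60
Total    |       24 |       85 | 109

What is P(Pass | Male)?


P(Pass | Male) = 14/(14+35) = 14/49 = 2/7

P(Pass|Male) = 2/7 ≈ 28.57%


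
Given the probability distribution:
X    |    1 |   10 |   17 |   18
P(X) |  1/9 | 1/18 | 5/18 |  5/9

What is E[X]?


E[X] = Σ x·P(X=x)
= (1)×(1/9) + (10)×(1/18) + (17)×(5/18) + (18)×(5/9)
= 277/18

E[X] = 277/18


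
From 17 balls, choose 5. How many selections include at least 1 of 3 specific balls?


Complement: C(17,5) - C(14,5) = 6188 - 2002 = 4186

4186


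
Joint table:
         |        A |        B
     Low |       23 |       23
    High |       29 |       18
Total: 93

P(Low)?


P(Low) = (23+23)/93 = 46/93

P(Low) = 46/93 ≈ 49.46%


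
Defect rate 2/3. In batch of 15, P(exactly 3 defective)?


Binomial: P(X=3) = C(15,3)×p^3×(1-p)^12
= 455 × 8/27 × 1/531441 = 3640/14348907

P(X=3) = 3640/14348907 ≈ 0.03%


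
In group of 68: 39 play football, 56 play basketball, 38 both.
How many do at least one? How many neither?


|A∪B| = 39+56-38 = 57
Neither = 68-57 = 11

At least one: 57; Neither: 11


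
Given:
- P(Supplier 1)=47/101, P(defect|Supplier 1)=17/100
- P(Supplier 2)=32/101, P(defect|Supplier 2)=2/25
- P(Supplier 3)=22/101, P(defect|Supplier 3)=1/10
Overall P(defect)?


P(B) = Σ P(B|Aᵢ)×P(Aᵢ)
  17/100×47/101 = 799/10100
  2/25×32/101 = 64/2525
  1/10×22/101 = 11/505
Sum = 51/404

P(defect) = 51/404 ≈ 12.62%


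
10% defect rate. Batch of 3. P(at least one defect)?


P(all good) = (9/10)^3 = 729/1000
P(≥1 defect) = 271/1000

P = 271/1000 ≈ 27.10%


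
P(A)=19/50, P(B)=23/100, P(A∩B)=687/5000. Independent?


P(A)×P(B) = 437/5000
P(A∩B) = 687/5000
Not equal → NOT independent

No, not independent


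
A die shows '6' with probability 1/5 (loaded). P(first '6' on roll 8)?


Geometric: P(X=8) = (1-p)^(k-1)×p = (4/5)^7×1/5 = 16384/390625

P(X=8) = 16384/390625 ≈ 4.19%


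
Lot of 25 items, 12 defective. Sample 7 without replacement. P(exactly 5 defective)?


Hypergeometric: C(12,5)×C(13,2)/C(25,7)
= 792×78/480700 = 1404/10925

P(X=5) = 1404/10925 ≈ 12.85%


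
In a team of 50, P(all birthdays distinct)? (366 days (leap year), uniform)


P(all different) = Π(366-i)/366 for i=0..49
= (366/366)×(365/366)×...×(317/366)
= 0.029927

P ≈ 0.0299 ≈ 2.99%


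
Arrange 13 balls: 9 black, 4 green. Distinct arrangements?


13!/(9!×4!) = 715

715


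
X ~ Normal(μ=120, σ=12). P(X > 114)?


z = (114-120)/12 = -0.5
P(X > 114) = 1 - P(Z ≤ -0.5) = 1 - 0.3085 = 0.6915

P(X > 114) ≈ 0.6915


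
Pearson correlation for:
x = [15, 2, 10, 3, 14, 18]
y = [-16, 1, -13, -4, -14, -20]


n=6, Σx=62, Σy=-66, Σxy=-936, Σx²=858, Σy²=1038
r = (6×(-936) - 62×(-66))/√((6×858 - 62²)(6×1038 - (-66)²))
= -1524/√(1304×1872) = -1524/√2441088 ≈ -1524/1562.3982 ≈ -0.9754

r ≈ -0.9754


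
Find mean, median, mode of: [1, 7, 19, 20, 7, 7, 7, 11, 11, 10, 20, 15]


Sorted: [1, 7, 7, 7, 7, 10, 11, 11, 15, 19, 20, 20]
Mean = 135/12 = 45/4
Median = 21/2
Freq: {1: 1, 7: 4, 19: 1, 20: 2, 11: 2, 10: 1, 15: 1}
Mode: [7]

Mean=45/4, Median=21/2, Mode=7


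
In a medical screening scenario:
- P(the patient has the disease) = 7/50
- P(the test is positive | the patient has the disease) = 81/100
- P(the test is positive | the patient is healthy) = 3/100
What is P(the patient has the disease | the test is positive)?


Using Bayes' theorem:
P(A|B) = P(B|A)·P(A) / P(B)

P(the test is positive) = 81/100 × 7/50 + 3/100 × 43/50
= 567/5000 + 129/5000 = 87/625

P(the patient has the disease|the test is positive) = (567/5000) / (87/625) = 189/232

P(the patient has the disease|the test is positive) = 189/232 ≈ 81.47%


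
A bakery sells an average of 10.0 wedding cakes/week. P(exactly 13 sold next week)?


Poisson(λ=10.0): P(X=13) = e^(-λ)×λ^k/k!
= e^(-10.0) × 10.0^13 / 13!
≈ 4.539992976e-05 × 1e+13 / 6227020800 ≈ 0.072908

P(X=13) ≈ 0.072908 ≈ 7.29%


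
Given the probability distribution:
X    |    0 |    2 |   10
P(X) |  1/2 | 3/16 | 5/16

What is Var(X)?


E[X] = 7/2
E[X²] = 32
Var(X) = E[X²] - (E[X])² = 32 - 49/4 = 79/4

Var(X) = 79/4 ≈ 19.7500


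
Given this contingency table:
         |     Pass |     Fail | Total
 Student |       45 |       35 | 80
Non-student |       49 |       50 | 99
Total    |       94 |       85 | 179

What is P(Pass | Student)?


P(Pass | Student) = 45/(45+35) = 45/80 = 9/16

P(Pass|Student) = 9/16 ≈ 56.25%


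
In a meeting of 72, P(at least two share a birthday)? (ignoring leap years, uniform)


P(all different) = Π(365-i)/365 for i=0..71
= 0.000547
P(match) = 1 - 0.000547 = 0.999453

P ≈ 0.9995 ≈ 99.95%


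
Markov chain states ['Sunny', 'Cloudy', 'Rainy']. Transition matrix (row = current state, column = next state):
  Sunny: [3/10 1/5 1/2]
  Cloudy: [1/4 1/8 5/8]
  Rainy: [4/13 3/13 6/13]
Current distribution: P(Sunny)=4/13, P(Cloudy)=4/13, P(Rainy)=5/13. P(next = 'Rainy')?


P(next=Rainy) = Σᵢ P(now=i)×P(i→Rainy)
= 4/13×1/2 + 4/13×5/8 + 5/13×6/13
= 2/13 + 5/26 + 30/169 = 177/338

P = 177/338 ≈ 0.5237


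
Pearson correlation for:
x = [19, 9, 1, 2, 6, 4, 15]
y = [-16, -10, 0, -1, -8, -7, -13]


n=7, Σx=56, Σy=-55, Σxy=-667, Σx²=724, Σy²=639
r = (7×(-667) - 56×(-55))/√((7×724 - 56²)(7×639 - (-55)²))
= -1589/√(1932×1448) = -1589/√2797536 ≈ -1589/1672.5836 ≈ -0.9500

r ≈ -0.9500


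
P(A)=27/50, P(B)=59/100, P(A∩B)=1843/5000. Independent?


P(A)×P(B) = 1593/5000
P(A∩B) = 1843/5000
Not equal → NOT independent

No, not independent


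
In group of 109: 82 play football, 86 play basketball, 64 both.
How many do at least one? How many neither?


|A∪B| = 82+86-64 = 104
Neither = 109-104 = 5

At least one: 104; Neither: 5


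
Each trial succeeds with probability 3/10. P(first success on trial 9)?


Geometric: P(X=9) = (1-p)^(k-1)×p = (7/10)^8×3/10 = 17294403/1000000000

P(X=9) = 17294403/1000000000 ≈ 1.73%


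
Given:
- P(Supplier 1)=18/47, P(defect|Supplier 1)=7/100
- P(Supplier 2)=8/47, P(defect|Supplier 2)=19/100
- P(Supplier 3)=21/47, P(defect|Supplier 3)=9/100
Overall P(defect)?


P(B) = Σ P(B|Aᵢ)×P(Aᵢ)
  7/100×18/47 = 63/2350
  19/100×8/47 = 38/1175
  9/100×21/47 = 189/4700
Sum = 467/4700

P(defect) = 467/4700 ≈ 9.94%


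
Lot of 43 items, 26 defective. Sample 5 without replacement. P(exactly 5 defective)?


Hypergeometric: C(26,5)×C(17,0)/C(43,5)
= 65780×1/962598 = 2530/37023

P(X=5) = 2530/37023 ≈ 6.83%


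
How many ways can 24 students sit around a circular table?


Circular arrangements of 24 distinct objects: fix one position to break rotational symmetry.
(n-1)! = 23! = 25852016738884976640000

25852016738884976640000


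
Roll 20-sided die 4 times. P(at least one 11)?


P(no 11)^4 = (19/20)^4 = 130321/160000
P(≥1) = 1 - 130321/160000 = 29679/160000

P = 29679/160000 ≈ 18.55%


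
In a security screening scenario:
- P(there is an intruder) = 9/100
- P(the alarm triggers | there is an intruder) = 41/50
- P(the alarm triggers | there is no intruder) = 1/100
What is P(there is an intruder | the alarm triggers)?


Using Bayes' theorem:
P(A|B) = P(B|A)·P(A) / P(B)

P(the alarm triggers) = 41/50 × 9/100 + 1/100 × 91/100
= 369/5000 + 91/10000 = 829/10000

P(there is an intruder|the alarm triggers) = (369/5000) / (829/10000) = 738/829

P(there is an intruder|the alarm triggers) = 738/829 ≈ 89.02%


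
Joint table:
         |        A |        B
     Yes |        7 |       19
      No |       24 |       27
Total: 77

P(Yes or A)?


P(Yes∨A) = P(Yes) + P(A) - P(Yes∧A)
= (26 + 31 - 7)/77 = 50/77

P = 50/77 ≈ 64.94%


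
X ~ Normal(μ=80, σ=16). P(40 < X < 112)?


z₁=(40-80)/16=-2.5, z₂=(112-80)/16=2.0
P = Φ(2.0) - Φ(-2.5) = 0.977250 - 0.006210 = 0.971040 ≈ 0.9710

P(40 < X < 112) ≈ 0.9710


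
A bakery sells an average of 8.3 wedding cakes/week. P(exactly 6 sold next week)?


Poisson(λ=8.3): P(X=6) = e^(-λ)×λ^k/k!
= e^(-8.3) × 8.3^6 / 6!
≈ 0.0002485168271 × 326940.373369 / 720 ≈ 0.112847

P(X=6) ≈ 0.112847 ≈ 11.28%


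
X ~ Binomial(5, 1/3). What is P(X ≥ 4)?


P(X ≥ 4) = Σ P(X=i) for i=4..5
P(X=4) = 10/243
P(X=5) = 1/243
Sum = 11/243

P(X ≥ 4) = 11/243 ≈ 4.53%


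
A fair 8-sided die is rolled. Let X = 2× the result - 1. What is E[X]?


E[die] = (1+8)/2 = 9/2
E[X] = 2×9/2 - 1 = 8

E[X] = 8


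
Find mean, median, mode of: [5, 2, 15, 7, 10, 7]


Sorted: [2, 5, 7, 7, 10, 15]
Mean = 46/6 = 23/3
Median = 7
Freq: {5: 1, 2: 1, 15: 1, 7: 2, 10: 1}
Mode: [7]

Mean=23/3, Median=7, Mode=7


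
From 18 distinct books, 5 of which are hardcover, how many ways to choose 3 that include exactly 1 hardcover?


Choose 1 of the 5 hardcovers and 2 of the other 13 books:
C(5,1)×C(13,2) = 5×78 = 390

390


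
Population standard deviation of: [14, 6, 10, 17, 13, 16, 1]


Mean = 77/7 = 11
  (14-11)²=9
  (6-11)²=25
  (10-11)²=1
  (17-11)²=36
  (13-11)²=4
  (16-11)²=25
  (1-11)²=100
Σ(x-μ)² = 200
σ² = 200/7

σ = √(200/7) ≈ 5.3452


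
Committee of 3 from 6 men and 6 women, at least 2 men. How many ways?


Count by #men:
  2M,1W: C(6,2)×C(6,1)=90
  3M,0W: C(6,3)×C(6,0)=20
Total = 110

110


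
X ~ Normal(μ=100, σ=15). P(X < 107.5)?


z = (107.5-100)/15 = 0.5
P(Z < 0.5) = 0.6915

P(X < 107.5) ≈ 0.6915


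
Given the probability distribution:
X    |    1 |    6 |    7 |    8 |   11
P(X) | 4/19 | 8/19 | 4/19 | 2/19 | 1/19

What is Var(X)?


E[X] = 107/19
E[X²] = 737/19
Var(X) = E[X²] - (E[X])² = 737/19 - 11449/361 = 2554/361

Var(X) = 2554/361 ≈ 7.0748


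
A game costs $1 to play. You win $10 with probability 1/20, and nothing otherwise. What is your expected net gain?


E[gain] = (10-1)×1/20 + (-1)×19/20
= 9/20 - 19/20 = -1/2

Expected net gain = $-1/2 ≈ $-0.50


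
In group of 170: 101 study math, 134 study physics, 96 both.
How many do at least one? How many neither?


|A∪B| = 101+134-96 = 139
Neither = 170-139 = 31

At least one: 139; Neither: 31


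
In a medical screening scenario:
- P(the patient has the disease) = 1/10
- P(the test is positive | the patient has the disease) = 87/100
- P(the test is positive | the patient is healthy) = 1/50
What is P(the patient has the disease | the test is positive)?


Using Bayes' theorem:
P(A|B) = P(B|A)·P(A) / P(B)

P(the test is positive) = 87/100 × 1/10 + 1/50 × 9/10
= 87/1000 + 9/500 = 21/200

P(the patient has the disease|the test is positive) = (87/1000) / (21/200) = 29/35

P(the patient has the disease|the test is positive) = 29/35 ≈ 82.86%


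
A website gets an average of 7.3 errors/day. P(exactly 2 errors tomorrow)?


Poisson(λ=7.3): P(X=2) = e^(-λ)×λ^k/k!
= e^(-7.3) × 7.3^2 / 2!
≈ 0.0006755387752 × 53.29 / 2 ≈ 0.018000

P(X=2) ≈ 0.018000 ≈ 1.80%


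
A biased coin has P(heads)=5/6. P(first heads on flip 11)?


Geometric: P(X=11) = (1-p)^(k-1)×p = (1/6)^10×5/6 = 5/362797056

P(X=11) = 5/362797056 ≈ 0.00%


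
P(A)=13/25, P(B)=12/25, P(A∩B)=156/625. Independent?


P(A)×P(B) = 156/625
P(A∩B) = 156/625
Equal ✓ → Independent

Yes, independent


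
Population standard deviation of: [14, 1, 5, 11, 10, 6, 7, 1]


Mean = 55/8
  (14-55/8)²=3249/64
  (1-55/8)²=2209/64
  (5-55/8)²=225/64
  (11-55/8)²=1089/64
  (10-55/8)²=625/64
  (6-55/8)²=49/64
  (7-55/8)²=1/64
  (1-55/8)²=2209/64
Σ(x-μ)² = 1207/8
σ² = (1207/8)/8 = 1207/64

σ = √(1207/64) ≈ 4.3427


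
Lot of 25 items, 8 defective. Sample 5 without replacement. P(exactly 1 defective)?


Hypergeometric: C(8,1)×C(17,4)/C(25,5)
= 8×2380/53130 = 272/759

P(X=1) = 272/759 ≈ 35.84%


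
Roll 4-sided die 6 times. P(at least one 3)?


P(no 3)^6 = (3/4)^6 = 729/4096
P(≥1) = 1 - 729/4096 = 3367/4096

P = 3367/4096 ≈ 82.20%


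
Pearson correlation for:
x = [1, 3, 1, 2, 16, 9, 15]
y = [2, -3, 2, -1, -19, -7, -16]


n=7, Σx=47, Σy=-42, Σxy=-614, Σx²=577, Σy²=684
r = (7×(-614) - 47×(-42))/√((7×577 - 47²)(7×684 - (-42)²))
= -2324/√(1830×3024) = -2324/√5533920 ≈ -2324/2352.4285 ≈ -0.9879

r ≈ -0.9879


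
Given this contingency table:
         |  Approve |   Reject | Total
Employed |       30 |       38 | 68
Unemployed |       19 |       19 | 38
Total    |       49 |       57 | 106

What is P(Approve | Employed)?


P(Approve | Employed) = 30/(30+38) = 30/68 = 15/34

P(Approve|Employed) = 15/34 ≈ 44.12%


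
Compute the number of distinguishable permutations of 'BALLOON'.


Letters: 7, freq: {'B': 1, 'A': 1, 'L': 2, 'O': 2, 'N': 1}
7!/(1!×1!×2!×2!×1!) = 5040/4 = 1260

1260


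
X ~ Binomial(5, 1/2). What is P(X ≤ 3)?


P(X ≤ 3) = Σ P(X=i) for i=0..3
P(X=0) = 1/32
P(X=1) = 5/32
P(X=2) = 5/16
P(X=3) = 5/16
Sum = 13/16

P(X ≤ 3) = 13/16 ≈ 81.25%


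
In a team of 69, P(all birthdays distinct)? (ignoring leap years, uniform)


P(all different) = Π(365-i)/365 for i=0..68
= (365/365)×(364/365)×...×(297/365)
= 0.001036

P ≈ 0.0010 ≈ 0.10%


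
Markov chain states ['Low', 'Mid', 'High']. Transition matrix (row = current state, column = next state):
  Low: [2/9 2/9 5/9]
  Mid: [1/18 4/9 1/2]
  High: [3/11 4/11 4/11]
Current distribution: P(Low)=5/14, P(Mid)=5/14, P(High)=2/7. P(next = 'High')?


P(next=High) = Σᵢ P(now=i)×P(i→High)
= 5/14×5/9 + 5/14×1/2 + 2/7×4/11
= 25/126 + 5/28 + 8/77 = 1333/2772

P = 1333/2772 ≈ 0.4809


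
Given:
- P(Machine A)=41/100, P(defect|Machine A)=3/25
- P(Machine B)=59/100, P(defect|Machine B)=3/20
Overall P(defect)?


P(B) = Σ P(B|Aᵢ)×P(Aᵢ)
  3/25×41/100 = 123/2500
  3/20×59/100 = 177/2000
Sum = 1377/10000

P(defect) = 1377/10000 ≈ 13.77%


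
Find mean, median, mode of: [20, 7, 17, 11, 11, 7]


Sorted: [7, 7, 11, 11, 17, 20]
Mean = 73/6
Median = 11
Freq: {20: 1, 7: 2, 17: 1, 11: 2}
Mode: [7, 11]

Mean=73/6, Median=11, Mode=[7, 11]


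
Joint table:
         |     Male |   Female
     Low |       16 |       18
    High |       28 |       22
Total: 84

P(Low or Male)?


P(Low∨Male) = P(Low) + P(Male) - P(Low∧Male)
= (34 + 44 - 16)/84 = 62/84 = 31/42

P = 31/42 ≈ 73.81%


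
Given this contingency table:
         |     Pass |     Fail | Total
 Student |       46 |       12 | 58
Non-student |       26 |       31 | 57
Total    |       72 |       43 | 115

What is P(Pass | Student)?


P(Pass | Student) = 46/(46+12) = 46/58 = 23/29

P(Pass|Student) = 23/29 ≈ 79.31%


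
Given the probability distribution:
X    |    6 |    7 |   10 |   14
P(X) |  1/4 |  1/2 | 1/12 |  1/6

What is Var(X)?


E[X] = 49/6
E[X²] = 149/2
Var(X) = E[X²] - (E[X])² = 149/2 - 2401/36 = 281/36

Var(X) = 281/36 ≈ 7.8056


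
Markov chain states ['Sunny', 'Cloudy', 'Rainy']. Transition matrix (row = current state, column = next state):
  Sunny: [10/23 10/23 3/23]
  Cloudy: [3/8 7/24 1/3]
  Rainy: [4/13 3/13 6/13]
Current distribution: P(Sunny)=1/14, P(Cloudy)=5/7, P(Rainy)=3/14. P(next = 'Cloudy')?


P(next=Cloudy) = Σᵢ P(now=i)×P(i→Cloudy)
= 1/14×10/23 + 5/7×7/24 + 3/14×3/13
= 5/161 + 5/24 + 9/182 = 14509/50232

P = 14509/50232 ≈ 0.2888


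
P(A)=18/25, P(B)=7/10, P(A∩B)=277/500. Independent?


P(A)×P(B) = 63/125
P(A∩B) = 277/500
Not equal → NOT independent

No, not independent


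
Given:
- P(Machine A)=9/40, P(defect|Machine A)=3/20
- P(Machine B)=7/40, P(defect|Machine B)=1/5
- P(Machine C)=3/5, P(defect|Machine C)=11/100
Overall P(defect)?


P(B) = Σ P(B|Aᵢ)×P(Aᵢ)
  3/20×9/40 = 27/800
  1/5×7/40 = 7/200
  11/100×3/5 = 33/500
Sum = 539/4000

P(defect) = 539/4000 ≈ 13.48%


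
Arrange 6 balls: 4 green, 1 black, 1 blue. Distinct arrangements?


6!/(4!×1!×1!) = 30

30


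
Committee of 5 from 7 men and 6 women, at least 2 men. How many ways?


Count by #men:
  2M,3W: C(7,2)×C(6,3)=420
  3M,2W: C(7,3)×C(6,2)=525
  4M,1W: C(7,4)×C(6,1)=210
  5M,0W: C(7,5)×C(6,0)=21
Total = 1176

1176


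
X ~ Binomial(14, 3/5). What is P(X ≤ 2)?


P(X ≤ 2) = Σ P(X=i) for i=0..2
P(X=0) = 16384/6103515625
P(X=1) = 344064/6103515625
P(X=2) = 3354624/6103515625
Sum = 3715072/6103515625

P(X ≤ 2) = 3715072/6103515625 ≈ 0.06%


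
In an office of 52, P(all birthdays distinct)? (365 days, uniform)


P(all different) = Π(365-i)/365 for i=0..51
= (365/365)×(364/365)×...×(314/365)
= 0.021995

P ≈ 0.0220 ≈ 2.20%


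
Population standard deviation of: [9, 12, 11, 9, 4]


Mean = 45/5 = 9
  (9-9)²=0
  (12-9)²=9
  (11-9)²=4
  (9-9)²=0
  (4-9)²=25
Σ(x-μ)² = 38
σ² = 38/5

σ = √(38/5) ≈ 2.7568


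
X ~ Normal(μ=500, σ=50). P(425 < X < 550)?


z₁=(425-500)/50=-1.5, z₂=(550-500)/50=1.0
P = Φ(1.0) - Φ(-1.5) = 0.841345 - 0.066807 = 0.774538 ≈ 0.7745

P(425 < X < 550) ≈ 0.7745


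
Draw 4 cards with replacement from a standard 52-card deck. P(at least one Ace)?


P(not a Ace) = 48/52 = 12/13
P(none in 4 draws) = (12/13)^4 = 20736/28561
P(≥1 Ace) = 1 - 20736/28561 = 7825/28561

P = 7825/28561 ≈ 27.40%


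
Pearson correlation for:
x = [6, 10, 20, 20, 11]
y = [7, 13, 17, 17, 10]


n=5, Σx=67, Σy=64, Σxy=962, Σx²=1057, Σy²=896
r = (5×962 - 67×64)/√((5×1057 - 67²)(5×896 - 64²))
= 522/√(796×384) = 522/√305664 ≈ 522/552.8689 ≈ 0.9442

r ≈ 0.9442


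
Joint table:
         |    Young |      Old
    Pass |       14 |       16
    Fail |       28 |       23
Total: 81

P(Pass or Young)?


P(Pass∨Young) = P(Pass) + P(Young) - P(Pass∧Young)
= (30 + 42 - 14)/81 = 58/81

P = 58/81 ≈ 71.60%


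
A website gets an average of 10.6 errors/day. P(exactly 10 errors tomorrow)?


Poisson(λ=10.6): P(X=10) = e^(-λ)×λ^k/k!
= e^(-10.6) × 10.6^10 / 10!
≈ 2.491600973e-05 × 17908476965.4 / 3628800 ≈ 0.122963

P(X=10) ≈ 0.122963 ≈ 12.30%


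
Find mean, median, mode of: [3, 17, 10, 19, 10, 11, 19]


Sorted: [3, 10, 10, 11, 17, 19, 19]
Mean = 89/7
Median = 11
Freq: {3: 1, 17: 1, 10: 2, 19: 2, 11: 1}
Mode: [10, 19]

Mean=89/7, Median=11, Mode=[10, 19]


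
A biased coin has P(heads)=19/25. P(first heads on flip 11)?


Geometric: P(X=11) = (1-p)^(k-1)×p = (6/25)^10×19/25 = 1148857344/2384185791015625

P(X=11) = 1148857344/2384185791015625 ≈ 0.00%


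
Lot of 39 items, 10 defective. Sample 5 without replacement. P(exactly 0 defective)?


Hypergeometric: C(10,0)×C(29,5)/C(39,5)
= 1×118755/575757 = 145/703

P(X=0) = 145/703 ≈ 20.63%


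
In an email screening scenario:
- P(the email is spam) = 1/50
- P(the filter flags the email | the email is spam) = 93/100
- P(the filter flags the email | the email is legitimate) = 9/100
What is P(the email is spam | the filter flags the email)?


Using Bayes' theorem:
P(A|B) = P(B|A)·P(A) / P(B)

P(the filter flags the email) = 93/100 × 1/50 + 9/100 × 49/50
= 93/5000 + 441/5000 = 267/2500

P(the email is spam|the filter flags the email) = (93/5000) / (267/2500) = 31/178

P(the email is spam|the filter flags the email) = 31/178 ≈ 17.42%


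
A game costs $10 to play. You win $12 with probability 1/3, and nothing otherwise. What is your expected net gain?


E[gain] = (12-10)×1/3 + (-10)×2/3
= 2/3 - 20/3 = -6

Expected net gain = $-6 ≈ $-6.00


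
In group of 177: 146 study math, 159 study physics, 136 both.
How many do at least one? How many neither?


|A∪B| = 146+159-136 = 169
Neither = 177-169 = 8

At least one: 169; Neither: 8


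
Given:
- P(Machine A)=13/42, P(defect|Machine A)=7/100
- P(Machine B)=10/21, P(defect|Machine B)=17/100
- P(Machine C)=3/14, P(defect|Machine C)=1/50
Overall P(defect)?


P(B) = Σ P(B|Aᵢ)×P(Aᵢ)
  7/100×13/42 = 13/600
  17/100×10/21 = 17/210
  1/50×3/14 = 3/700
Sum = 449/4200

P(defect) = 449/4200 ≈ 10.69%


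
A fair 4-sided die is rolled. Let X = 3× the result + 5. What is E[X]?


E[die] = (1+4)/2 = 5/2
E[X] = 3×5/2 + 5 = 25/2

E[X] = 25/2


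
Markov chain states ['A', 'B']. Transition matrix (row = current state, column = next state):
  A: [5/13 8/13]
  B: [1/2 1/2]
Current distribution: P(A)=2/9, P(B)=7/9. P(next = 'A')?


P(next=A) = Σᵢ P(now=i)×P(i→A)
= 2/9×5/13 + 7/9×1/2
= 10/117 + 7/18 = 37/78

P = 37/78 ≈ 0.4744


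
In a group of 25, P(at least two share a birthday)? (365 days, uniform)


P(all different) = Π(365-i)/365 for i=0..24
= 0.431300
P(match) = 1 - 0.431300 = 0.568700

P ≈ 0.5687 ≈ 56.87%
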